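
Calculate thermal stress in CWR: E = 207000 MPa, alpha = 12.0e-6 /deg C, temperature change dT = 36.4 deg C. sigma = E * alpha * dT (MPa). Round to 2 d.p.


sigma = E * alpha * dT
sigma = 207000 * 12.0e-6 * 36.4
sigma = 2.484 * 36.4
sigma = 90.42 MPa

90.42


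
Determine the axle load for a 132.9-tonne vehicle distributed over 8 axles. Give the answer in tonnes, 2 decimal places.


Load per axle = total weight / number of axles
Load = 132.9 / 8
Load = 16.61 tonnes

16.61


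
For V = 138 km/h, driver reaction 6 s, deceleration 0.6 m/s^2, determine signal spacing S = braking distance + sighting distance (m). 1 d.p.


V = 138 / 3.6 = 38.3333 m/s
Braking distance = 38.3333^2 / (2*0.6) = 1224.537 m
Sighting distance = 38.3333 * 6 = 230.0 m
S = 1224.537 + 230.0 = 1454.5 m

1454.5


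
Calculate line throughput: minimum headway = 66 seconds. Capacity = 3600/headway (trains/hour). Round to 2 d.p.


Capacity = 3600 / headway
Capacity = 3600 / 66
Capacity = 54.55 trains/hour

54.55


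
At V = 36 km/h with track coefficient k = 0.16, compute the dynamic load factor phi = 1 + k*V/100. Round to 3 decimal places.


phi = 1 + k * V / 100
phi = 1 + 0.16 * 36 / 100
phi = 1 + 0.0576
phi = 1.058

1.058


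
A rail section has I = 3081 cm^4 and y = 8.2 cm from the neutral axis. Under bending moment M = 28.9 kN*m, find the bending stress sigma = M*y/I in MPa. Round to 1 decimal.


Convert units:
M = 28.9 kN*m = 28900000 N*mm
y = 8.2 cm = 82 mm
I = 3081 cm^4 = 30810000 mm^4
sigma = 28900000 * 82 / 30810000
sigma = 76.9 MPa

76.9


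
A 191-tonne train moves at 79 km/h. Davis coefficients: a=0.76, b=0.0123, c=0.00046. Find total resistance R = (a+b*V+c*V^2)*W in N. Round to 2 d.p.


b*V = 0.0123 * 79 = 0.9717
c*V^2 = 0.00046 * 6241 = 2.87086
R_per_t = 0.76 + 0.9717 + 2.87086 = 4.60256 N/t
R_total = 4.60256 * 191 = 879.09 N

879.09


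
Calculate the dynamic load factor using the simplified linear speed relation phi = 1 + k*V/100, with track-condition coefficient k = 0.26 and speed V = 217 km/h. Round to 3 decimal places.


phi = 1 + k * V / 100
phi = 1 + 0.26 * 217 / 100
phi = 1 + 0.5642
phi = 1.564

1.564


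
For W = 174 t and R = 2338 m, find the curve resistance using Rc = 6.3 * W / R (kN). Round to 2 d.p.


Rc = 6.3 * W / R
Rc = 6.3 * 174 / 2338
Rc = 1096.2 / 2338
Rc = 0.47 kN

0.47


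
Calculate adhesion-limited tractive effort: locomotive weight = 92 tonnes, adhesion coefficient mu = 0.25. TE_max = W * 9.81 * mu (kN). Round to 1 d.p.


TE_max = W * g * mu
TE_max = 92 * 9.81 * 0.25
TE_max = 902.52 * 0.25
TE_max = 225.6 kN

225.6


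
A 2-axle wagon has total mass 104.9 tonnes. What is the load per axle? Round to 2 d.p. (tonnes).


Load per axle = total weight / number of axles
Load = 104.9 / 2
Load = 52.45 tonnes

52.45


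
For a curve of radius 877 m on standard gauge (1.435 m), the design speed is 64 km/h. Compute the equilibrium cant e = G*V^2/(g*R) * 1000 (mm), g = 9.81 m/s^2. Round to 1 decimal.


Convert speed: V = 64 / 3.6 = 17.7778 m/s
Apply formula: e = 1.435 * 17.7778^2 / (9.81 * 877)
e = 1.435 * 316.0494 / 8603.37
e = 0.052715 m = 52.7 mm

52.7


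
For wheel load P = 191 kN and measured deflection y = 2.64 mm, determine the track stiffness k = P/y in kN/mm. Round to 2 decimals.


Track stiffness k = P / y
k = 191 / 2.64
k = 72.35 kN/mm

72.35


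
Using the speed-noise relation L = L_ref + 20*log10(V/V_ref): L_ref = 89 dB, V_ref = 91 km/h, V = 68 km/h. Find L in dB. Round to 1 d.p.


V/V_ref = 68 / 91 = 0.747253
log10(0.747253) = -0.126532
20 * -0.126532 = -2.5306
L = 89 + -2.5306 = 86.5 dB

86.5


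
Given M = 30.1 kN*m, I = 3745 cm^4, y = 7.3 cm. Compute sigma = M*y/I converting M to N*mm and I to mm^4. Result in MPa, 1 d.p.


Convert units:
M = 30.1 kN*m = 30100000 N*mm
y = 7.3 cm = 73 mm
I = 3745 cm^4 = 37450000 mm^4
sigma = 30100000 * 73 / 37450000
sigma = 58.7 MPa

58.7


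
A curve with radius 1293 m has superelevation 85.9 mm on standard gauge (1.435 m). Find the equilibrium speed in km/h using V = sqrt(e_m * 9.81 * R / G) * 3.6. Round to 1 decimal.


Convert cant: e = 85.9 mm = 0.0859 m
V_ms = sqrt(0.0859 * 9.81 * 1293 / 1.435)
V_ms = sqrt(759.291949) = 27.5553 m/s
V = 27.5553 * 3.6 = 99.2 km/h

99.2


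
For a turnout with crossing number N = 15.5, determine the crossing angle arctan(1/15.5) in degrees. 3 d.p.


1/N = 1/15.5 = 0.064516
angle = arctan(0.064516) = 0.064427 rad
angle = 0.064427 * 180/pi = 3.691 degrees

3.691


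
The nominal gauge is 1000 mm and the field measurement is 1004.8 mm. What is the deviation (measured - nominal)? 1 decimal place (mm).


Deviation = measured - nominal
Deviation = 1004.8 - 1000
Deviation = 4.8 mm

4.8


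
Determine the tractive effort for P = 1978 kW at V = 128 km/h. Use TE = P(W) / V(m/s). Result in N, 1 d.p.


Convert: P = 1978 kW = 1978000 W
V = 128 / 3.6 = 35.5556 m/s
TE = 1978000 / 35.5556
TE = 55631.3 N

55631.3


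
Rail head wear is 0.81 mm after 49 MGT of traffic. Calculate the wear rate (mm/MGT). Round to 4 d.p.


Wear rate = total wear / cumulative tonnage
Rate = 0.81 / 49
Rate = 0.0165 mm/MGT

0.0165


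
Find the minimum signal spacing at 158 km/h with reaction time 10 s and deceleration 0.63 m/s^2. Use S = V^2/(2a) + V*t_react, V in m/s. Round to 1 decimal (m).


V = 158 / 3.6 = 43.8889 m/s
Braking distance = 43.8889^2 / (2*0.63) = 1528.7576 m
Sighting distance = 43.8889 * 10 = 438.8889 m
S = 1528.7576 + 438.8889 = 1967.6 m

1967.6


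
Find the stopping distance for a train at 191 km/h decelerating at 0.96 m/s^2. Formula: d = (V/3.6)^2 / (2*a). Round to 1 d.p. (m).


Convert speed: V = 191 / 3.6 = 53.0556 m/s
V^2 = 2814.892
d = 2814.892 / (2 * 0.96)
d = 2814.892 / 1.92
d = 1466.1 m

1466.1


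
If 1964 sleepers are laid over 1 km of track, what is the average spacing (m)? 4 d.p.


Spacing = 1000 m / number of sleepers
Spacing = 1000 / 1964
Spacing = 0.5092 m

0.5092


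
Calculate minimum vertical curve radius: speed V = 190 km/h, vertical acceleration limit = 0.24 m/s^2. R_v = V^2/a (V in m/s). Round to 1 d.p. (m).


Convert speed: V = 190 / 3.6 = 52.7778 m/s
V^2 = 2785.4938 m^2/s^2
R_v = 2785.4938 / 0.24
R_v = 11606.2 m

11606.2


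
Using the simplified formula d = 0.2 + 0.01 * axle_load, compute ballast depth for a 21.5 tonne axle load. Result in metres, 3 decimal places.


d = 0.2 + 0.01 * 21.5
d = 0.2 + 0.215
d = 0.415 m

0.415


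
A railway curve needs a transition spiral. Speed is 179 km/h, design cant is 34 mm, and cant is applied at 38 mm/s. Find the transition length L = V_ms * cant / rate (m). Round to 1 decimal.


Convert speed: V = 179 / 3.6 = 49.7222 m/s
L = 49.7222 * 34 / 38
L = 1690.5556 / 38
L = 44.5 m

44.5


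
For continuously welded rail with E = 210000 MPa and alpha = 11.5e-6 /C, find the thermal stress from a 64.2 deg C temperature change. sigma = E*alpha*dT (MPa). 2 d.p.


sigma = E * alpha * dT
sigma = 210000 * 11.5e-6 * 64.2
sigma = 2.415 * 64.2
sigma = 155.04 MPa

155.04


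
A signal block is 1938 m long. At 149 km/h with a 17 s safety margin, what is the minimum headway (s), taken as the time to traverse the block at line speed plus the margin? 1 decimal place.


V = 149 / 3.6 = 41.3889 m/s
Block traversal time = 1938 / 41.3889 = 46.8242 s
Headway = 46.8242 + 17
Headway = 63.8 s

63.8


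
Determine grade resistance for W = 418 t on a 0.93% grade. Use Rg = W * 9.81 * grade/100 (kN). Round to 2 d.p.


Rg = W * 9.81 * grade / 100
Rg = 418 * 9.81 * 0.93 / 100
Rg = 4100.58 * 0.0093
Rg = 38.14 kN

38.14


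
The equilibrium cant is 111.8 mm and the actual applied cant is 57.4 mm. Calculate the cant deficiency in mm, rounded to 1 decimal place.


Cant deficiency = equilibrium cant - actual cant
CD = 111.8 - 57.4
CD = 54.4 mm

54.4


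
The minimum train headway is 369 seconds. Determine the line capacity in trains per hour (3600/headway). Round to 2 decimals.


Capacity = 3600 / headway
Capacity = 3600 / 369
Capacity = 9.76 trains/hour

9.76


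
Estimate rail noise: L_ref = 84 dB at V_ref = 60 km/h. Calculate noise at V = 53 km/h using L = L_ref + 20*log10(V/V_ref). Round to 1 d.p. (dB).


V/V_ref = 53 / 60 = 0.883333
log10(0.883333) = -0.053875
20 * -0.053875 = -1.0775
L = 84 + -1.0775 = 82.9 dB

82.9


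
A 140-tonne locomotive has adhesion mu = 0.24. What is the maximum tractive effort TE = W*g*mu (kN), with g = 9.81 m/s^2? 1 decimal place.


TE_max = W * g * mu
TE_max = 140 * 9.81 * 0.24
TE_max = 1373.4 * 0.24
TE_max = 329.6 kN

329.6


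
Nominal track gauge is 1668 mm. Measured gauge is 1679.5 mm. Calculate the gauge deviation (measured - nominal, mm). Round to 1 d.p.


Deviation = measured - nominal
Deviation = 1679.5 - 1668
Deviation = 11.5 mm

11.5


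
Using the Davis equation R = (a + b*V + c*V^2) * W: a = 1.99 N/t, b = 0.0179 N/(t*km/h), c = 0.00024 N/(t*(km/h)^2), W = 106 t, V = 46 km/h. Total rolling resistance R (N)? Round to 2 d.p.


b*V = 0.0179 * 46 = 0.8234
c*V^2 = 0.00024 * 2116 = 0.50784
R_per_t = 1.99 + 0.8234 + 0.50784 = 3.32124 N/t
R_total = 3.32124 * 106 = 352.05 N

352.05


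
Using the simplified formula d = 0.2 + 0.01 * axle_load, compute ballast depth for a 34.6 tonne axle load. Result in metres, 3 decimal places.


d = 0.2 + 0.01 * 34.6
d = 0.2 + 0.346
d = 0.546 m

0.546


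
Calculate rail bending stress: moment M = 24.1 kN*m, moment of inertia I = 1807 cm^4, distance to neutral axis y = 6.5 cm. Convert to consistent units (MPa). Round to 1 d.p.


Convert units:
M = 24.1 kN*m = 24100000 N*mm
y = 6.5 cm = 65 mm
I = 1807 cm^4 = 18070000 mm^4
sigma = 24100000 * 65 / 18070000
sigma = 86.7 MPa

86.7


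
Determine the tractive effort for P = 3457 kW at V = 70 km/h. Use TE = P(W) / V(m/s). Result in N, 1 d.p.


Convert: P = 3457 kW = 3457000 W
V = 70 / 3.6 = 19.4444 m/s
TE = 3457000 / 19.4444
TE = 177788.6 N

177788.6


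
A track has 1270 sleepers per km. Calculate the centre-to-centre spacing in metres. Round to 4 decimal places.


Spacing = 1000 m / number of sleepers
Spacing = 1000 / 1270
Spacing = 0.7874 m

0.7874


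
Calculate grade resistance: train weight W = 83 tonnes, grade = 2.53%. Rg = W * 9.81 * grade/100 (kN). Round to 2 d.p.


Rg = W * 9.81 * grade / 100
Rg = 83 * 9.81 * 2.53 / 100
Rg = 814.23 * 0.0253
Rg = 20.60 kN

20.60


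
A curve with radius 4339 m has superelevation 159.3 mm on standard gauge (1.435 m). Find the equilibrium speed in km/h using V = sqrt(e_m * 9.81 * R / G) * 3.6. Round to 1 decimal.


Convert cant: e = 159.3 mm = 0.1593 m
V_ms = sqrt(0.1593 * 9.81 * 4339 / 1.435)
V_ms = sqrt(4725.225426) = 68.7403 m/s
V = 68.7403 * 3.6 = 247.5 km/h

247.5


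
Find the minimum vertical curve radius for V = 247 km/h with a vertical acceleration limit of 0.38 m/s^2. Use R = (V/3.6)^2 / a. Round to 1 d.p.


Convert speed: V = 247 / 3.6 = 68.6111 m/s
V^2 = 4707.4846 m^2/s^2
R_v = 4707.4846 / 0.38
R_v = 12388.1 m

12388.1


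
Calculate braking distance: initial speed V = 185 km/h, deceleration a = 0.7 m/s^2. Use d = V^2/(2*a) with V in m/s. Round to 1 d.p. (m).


Convert speed: V = 185 / 3.6 = 51.3889 m/s
V^2 = 2640.8179
d = 2640.8179 / (2 * 0.7)
d = 2640.8179 / 1.4
d = 1886.3 m

1886.3


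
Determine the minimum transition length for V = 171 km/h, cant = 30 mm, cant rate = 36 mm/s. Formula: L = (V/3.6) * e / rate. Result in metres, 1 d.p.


Convert speed: V = 171 / 3.6 = 47.5 m/s
L = 47.5 * 30 / 36
L = 1425.0 / 36
L = 39.6 m

39.6


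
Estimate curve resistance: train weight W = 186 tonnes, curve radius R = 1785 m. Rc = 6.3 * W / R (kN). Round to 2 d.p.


Rc = 6.3 * W / R
Rc = 6.3 * 186 / 1785
Rc = 1171.8 / 1785
Rc = 0.66 kN

0.66


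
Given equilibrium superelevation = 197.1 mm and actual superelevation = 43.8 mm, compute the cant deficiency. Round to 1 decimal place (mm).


Cant deficiency = equilibrium cant - actual cant
CD = 197.1 - 43.8
CD = 153.3 mm

153.3


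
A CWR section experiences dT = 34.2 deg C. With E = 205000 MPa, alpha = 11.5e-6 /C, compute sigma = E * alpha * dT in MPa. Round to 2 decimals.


sigma = E * alpha * dT
sigma = 205000 * 11.5e-6 * 34.2
sigma = 2.3575 * 34.2
sigma = 80.63 MPa

80.63


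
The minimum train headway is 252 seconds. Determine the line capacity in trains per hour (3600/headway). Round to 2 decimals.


Capacity = 3600 / headway
Capacity = 3600 / 252
Capacity = 14.29 trains/hour

14.29


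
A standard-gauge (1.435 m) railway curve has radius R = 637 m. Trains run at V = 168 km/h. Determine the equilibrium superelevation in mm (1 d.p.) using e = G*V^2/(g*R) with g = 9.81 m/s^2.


Convert speed: V = 168 / 3.6 = 46.6667 m/s
Apply formula: e = 1.435 * 46.6667^2 / (9.81 * 637)
e = 1.435 * 2177.7778 / 6248.97
e = 0.5001 m = 500.1 mm

500.1


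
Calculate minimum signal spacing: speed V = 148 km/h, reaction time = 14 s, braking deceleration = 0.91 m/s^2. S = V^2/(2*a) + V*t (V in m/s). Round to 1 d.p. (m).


V = 148 / 3.6 = 41.1111 m/s
Braking distance = 41.1111^2 / (2*0.91) = 928.6393 m
Sighting distance = 41.1111 * 14 = 575.5556 m
S = 928.6393 + 575.5556 = 1504.2 m

1504.2


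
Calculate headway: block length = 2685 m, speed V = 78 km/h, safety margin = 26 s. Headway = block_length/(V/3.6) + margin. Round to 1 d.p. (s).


V = 78 / 3.6 = 21.6667 m/s
Block traversal time = 2685 / 21.6667 = 123.9231 s
Headway = 123.9231 + 26
Headway = 149.9 s

149.9


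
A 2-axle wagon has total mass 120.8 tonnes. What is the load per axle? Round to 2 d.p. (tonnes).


Load per axle = total weight / number of axles
Load = 120.8 / 2
Load = 60.40 tonnes

60.40


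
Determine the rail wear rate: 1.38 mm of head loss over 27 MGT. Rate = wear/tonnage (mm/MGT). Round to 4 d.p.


Wear rate = total wear / cumulative tonnage
Rate = 1.38 / 27
Rate = 0.0511 mm/MGT

0.0511


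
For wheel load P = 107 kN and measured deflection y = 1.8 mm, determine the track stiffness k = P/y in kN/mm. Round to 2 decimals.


Track stiffness k = P / y
k = 107 / 1.8
k = 59.44 kN/mm

59.44


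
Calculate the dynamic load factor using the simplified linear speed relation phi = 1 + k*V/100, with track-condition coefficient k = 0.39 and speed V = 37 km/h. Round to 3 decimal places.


phi = 1 + k * V / 100
phi = 1 + 0.39 * 37 / 100
phi = 1 + 0.1443
phi = 1.144

1.144


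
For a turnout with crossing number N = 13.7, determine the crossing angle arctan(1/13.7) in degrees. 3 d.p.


1/N = 1/13.7 = 0.072993
angle = arctan(0.072993) = 0.072863 rad
angle = 0.072863 * 180/pi = 4.175 degrees

4.175


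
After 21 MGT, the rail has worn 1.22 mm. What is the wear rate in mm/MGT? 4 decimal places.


Wear rate = total wear / cumulative tonnage
Rate = 1.22 / 21
Rate = 0.0581 mm/MGT

0.0581


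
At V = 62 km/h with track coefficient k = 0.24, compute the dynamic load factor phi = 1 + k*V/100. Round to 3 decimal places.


phi = 1 + k * V / 100
phi = 1 + 0.24 * 62 / 100
phi = 1 + 0.1488
phi = 1.149

1.149


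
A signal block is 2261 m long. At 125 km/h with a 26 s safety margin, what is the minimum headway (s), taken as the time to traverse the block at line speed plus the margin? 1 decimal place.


V = 125 / 3.6 = 34.7222 m/s
Block traversal time = 2261 / 34.7222 = 65.1168 s
Headway = 65.1168 + 26
Headway = 91.1 s

91.1


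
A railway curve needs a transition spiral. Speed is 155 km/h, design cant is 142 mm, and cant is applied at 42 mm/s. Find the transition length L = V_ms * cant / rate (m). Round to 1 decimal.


Convert speed: V = 155 / 3.6 = 43.0556 m/s
L = 43.0556 * 142 / 42
L = 6113.8889 / 42
L = 145.6 m

145.6


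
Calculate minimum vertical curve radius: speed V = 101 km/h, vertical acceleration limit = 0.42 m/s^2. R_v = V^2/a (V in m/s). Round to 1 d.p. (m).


Convert speed: V = 101 / 3.6 = 28.0556 m/s
V^2 = 787.1142 m^2/s^2
R_v = 787.1142 / 0.42
R_v = 1874.1 m

1874.1


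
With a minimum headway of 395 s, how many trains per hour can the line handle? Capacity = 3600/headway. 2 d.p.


Capacity = 3600 / headway
Capacity = 3600 / 395
Capacity = 9.11 trains/hour

9.11


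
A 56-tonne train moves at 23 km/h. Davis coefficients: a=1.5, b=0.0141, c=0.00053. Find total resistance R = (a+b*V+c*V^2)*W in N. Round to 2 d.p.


b*V = 0.0141 * 23 = 0.3243
c*V^2 = 0.00053 * 529 = 0.28037
R_per_t = 1.5 + 0.3243 + 0.28037 = 2.10467 N/t
R_total = 2.10467 * 56 = 117.86 N

117.86


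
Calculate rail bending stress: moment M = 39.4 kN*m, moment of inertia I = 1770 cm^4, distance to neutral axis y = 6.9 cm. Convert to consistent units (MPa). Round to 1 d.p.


Convert units:
M = 39.4 kN*m = 39400000 N*mm
y = 6.9 cm = 69 mm
I = 1770 cm^4 = 17700000 mm^4
sigma = 39400000 * 69 / 17700000
sigma = 153.6 MPa

153.6


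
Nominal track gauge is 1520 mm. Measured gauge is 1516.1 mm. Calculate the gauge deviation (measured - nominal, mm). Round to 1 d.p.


Deviation = measured - nominal
Deviation = 1516.1 - 1520
Deviation = -3.9 mm

-3.9


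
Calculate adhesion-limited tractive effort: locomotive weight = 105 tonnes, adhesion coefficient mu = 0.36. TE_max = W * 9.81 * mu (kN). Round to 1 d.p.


TE_max = W * g * mu
TE_max = 105 * 9.81 * 0.36
TE_max = 1030.05 * 0.36
TE_max = 370.8 kN

370.8


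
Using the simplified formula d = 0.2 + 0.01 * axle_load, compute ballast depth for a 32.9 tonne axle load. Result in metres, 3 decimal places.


d = 0.2 + 0.01 * 32.9
d = 0.2 + 0.329
d = 0.529 m

0.529


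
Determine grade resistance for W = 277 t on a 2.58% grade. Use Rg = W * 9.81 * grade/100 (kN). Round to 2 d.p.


Rg = W * 9.81 * grade / 100
Rg = 277 * 9.81 * 2.58 / 100
Rg = 2717.37 * 0.0258
Rg = 70.11 kN

70.11


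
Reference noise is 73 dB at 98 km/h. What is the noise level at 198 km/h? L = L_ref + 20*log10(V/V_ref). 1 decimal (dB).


V/V_ref = 198 / 98 = 2.020408
log10(2.020408) = 0.305439
20 * 0.305439 = 6.1088
L = 73 + 6.1088 = 79.1 dB

79.1


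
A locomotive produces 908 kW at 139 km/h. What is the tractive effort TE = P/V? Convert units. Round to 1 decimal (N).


Convert: P = 908 kW = 908000 W
V = 139 / 3.6 = 38.6111 m/s
TE = 908000 / 38.6111
TE = 23516.5 N

23516.5


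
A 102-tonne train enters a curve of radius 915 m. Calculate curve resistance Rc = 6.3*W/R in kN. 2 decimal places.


Rc = 6.3 * W / R
Rc = 6.3 * 102 / 915
Rc = 642.6 / 915
Rc = 0.70 kN

0.70


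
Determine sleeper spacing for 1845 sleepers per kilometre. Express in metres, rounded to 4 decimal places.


Spacing = 1000 m / number of sleepers
Spacing = 1000 / 1845
Spacing = 0.5420 m

0.5420


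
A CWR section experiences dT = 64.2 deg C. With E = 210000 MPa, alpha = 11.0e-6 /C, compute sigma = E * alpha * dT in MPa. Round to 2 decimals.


sigma = E * alpha * dT
sigma = 210000 * 11.0e-6 * 64.2
sigma = 2.31 * 64.2
sigma = 148.30 MPa

148.30


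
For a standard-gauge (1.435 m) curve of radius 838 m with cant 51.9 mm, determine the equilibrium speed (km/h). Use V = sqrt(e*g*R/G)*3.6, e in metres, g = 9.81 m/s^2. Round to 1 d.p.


Convert cant: e = 51.9 mm = 0.0519 m
V_ms = sqrt(0.0519 * 9.81 * 838 / 1.435)
V_ms = sqrt(297.322984) = 17.2431 m/s
V = 17.2431 * 3.6 = 62.1 km/h

62.1


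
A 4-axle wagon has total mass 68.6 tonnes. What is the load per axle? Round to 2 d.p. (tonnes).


Load per axle = total weight / number of axles
Load = 68.6 / 4
Load = 17.15 tonnes

17.15


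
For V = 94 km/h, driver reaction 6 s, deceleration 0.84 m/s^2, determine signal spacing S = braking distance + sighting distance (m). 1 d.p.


V = 94 / 3.6 = 26.1111 m/s
Braking distance = 26.1111^2 / (2*0.84) = 405.8275 m
Sighting distance = 26.1111 * 6 = 156.6667 m
S = 405.8275 + 156.6667 = 562.5 m

562.5


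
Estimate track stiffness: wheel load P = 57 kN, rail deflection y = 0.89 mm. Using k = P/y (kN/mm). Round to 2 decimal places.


Track stiffness k = P / y
k = 57 / 0.89
k = 64.04 kN/mm

64.04


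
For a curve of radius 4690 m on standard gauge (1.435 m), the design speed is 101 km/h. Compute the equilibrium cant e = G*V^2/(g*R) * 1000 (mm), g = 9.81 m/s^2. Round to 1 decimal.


Convert speed: V = 101 / 3.6 = 28.0556 m/s
Apply formula: e = 1.435 * 28.0556^2 / (9.81 * 4690)
e = 1.435 * 787.1142 / 46008.9
e = 0.02455 m = 24.5 mm

24.5


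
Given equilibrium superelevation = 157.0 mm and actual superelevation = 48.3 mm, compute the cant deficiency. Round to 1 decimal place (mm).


Cant deficiency = equilibrium cant - actual cant
CD = 157.0 - 48.3
CD = 108.7 mm

108.7


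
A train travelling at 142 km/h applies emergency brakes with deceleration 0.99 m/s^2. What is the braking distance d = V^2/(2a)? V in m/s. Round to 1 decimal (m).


Convert speed: V = 142 / 3.6 = 39.4444 m/s
V^2 = 1555.8642
d = 1555.8642 / (2 * 0.99)
d = 1555.8642 / 1.98
d = 785.8 m

785.8


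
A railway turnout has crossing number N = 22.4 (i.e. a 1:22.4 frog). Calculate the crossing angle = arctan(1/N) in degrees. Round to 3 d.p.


1/N = 1/22.4 = 0.044643
angle = arctan(0.044643) = 0.044613 rad
angle = 0.044613 * 180/pi = 2.556 degrees

2.556


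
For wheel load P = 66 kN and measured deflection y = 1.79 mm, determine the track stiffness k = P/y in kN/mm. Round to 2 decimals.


Track stiffness k = P / y
k = 66 / 1.79
k = 36.87 kN/mm

36.87


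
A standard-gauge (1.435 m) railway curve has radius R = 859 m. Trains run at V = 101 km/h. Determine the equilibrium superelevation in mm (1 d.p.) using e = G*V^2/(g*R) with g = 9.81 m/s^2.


Convert speed: V = 101 / 3.6 = 28.0556 m/s
Apply formula: e = 1.435 * 28.0556^2 / (9.81 * 859)
e = 1.435 * 787.1142 / 8426.79
e = 0.134038 m = 134.0 mm

134.0


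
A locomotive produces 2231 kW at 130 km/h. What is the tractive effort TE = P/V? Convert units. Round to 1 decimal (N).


Convert: P = 2231 kW = 2231000 W
V = 130 / 3.6 = 36.1111 m/s
TE = 2231000 / 36.1111
TE = 61781.5 N

61781.5


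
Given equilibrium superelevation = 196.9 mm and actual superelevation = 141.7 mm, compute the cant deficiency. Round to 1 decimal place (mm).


Cant deficiency = equilibrium cant - actual cant
CD = 196.9 - 141.7
CD = 55.2 mm

55.2


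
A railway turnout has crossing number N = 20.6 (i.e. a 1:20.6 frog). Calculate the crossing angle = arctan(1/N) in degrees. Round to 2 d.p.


1/N = 1/20.6 = 0.048544
angle = arctan(0.048544) = 0.048506 rad
angle = 0.048506 * 180/pi = 2.78 degrees

2.78


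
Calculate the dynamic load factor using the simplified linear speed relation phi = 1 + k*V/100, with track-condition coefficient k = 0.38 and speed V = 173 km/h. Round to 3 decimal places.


phi = 1 + k * V / 100
phi = 1 + 0.38 * 173 / 100
phi = 1 + 0.6574
phi = 1.657

1.657


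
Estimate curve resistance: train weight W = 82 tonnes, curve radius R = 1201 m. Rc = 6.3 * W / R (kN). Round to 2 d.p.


Rc = 6.3 * W / R
Rc = 6.3 * 82 / 1201
Rc = 516.6 / 1201
Rc = 0.43 kN

0.43


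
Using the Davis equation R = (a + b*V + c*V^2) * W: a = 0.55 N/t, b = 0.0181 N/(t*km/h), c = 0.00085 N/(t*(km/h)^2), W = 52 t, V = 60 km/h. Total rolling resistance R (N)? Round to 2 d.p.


b*V = 0.0181 * 60 = 1.086
c*V^2 = 0.00085 * 3600 = 3.06
R_per_t = 0.55 + 1.086 + 3.06 = 4.696 N/t
R_total = 4.696 * 52 = 244.19 N

244.19


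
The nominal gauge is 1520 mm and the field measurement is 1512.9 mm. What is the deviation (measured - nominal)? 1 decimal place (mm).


Deviation = measured - nominal
Deviation = 1512.9 - 1520
Deviation = -7.1 mm

-7.1


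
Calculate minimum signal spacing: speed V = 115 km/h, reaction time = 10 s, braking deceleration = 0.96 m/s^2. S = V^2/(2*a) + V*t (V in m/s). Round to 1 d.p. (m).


V = 115 / 3.6 = 31.9444 m/s
Braking distance = 31.9444^2 / (2*0.96) = 531.4831 m
Sighting distance = 31.9444 * 10 = 319.4444 m
S = 531.4831 + 319.4444 = 850.9 m

850.9


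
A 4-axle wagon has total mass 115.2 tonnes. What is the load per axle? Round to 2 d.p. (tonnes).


Load per axle = total weight / number of axles
Load = 115.2 / 4
Load = 28.80 tonnes

28.80


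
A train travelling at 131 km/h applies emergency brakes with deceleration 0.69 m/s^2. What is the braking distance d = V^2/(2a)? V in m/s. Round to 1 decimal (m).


Convert speed: V = 131 / 3.6 = 36.3889 m/s
V^2 = 1324.1512
d = 1324.1512 / (2 * 0.69)
d = 1324.1512 / 1.38
d = 959.5 m

959.5


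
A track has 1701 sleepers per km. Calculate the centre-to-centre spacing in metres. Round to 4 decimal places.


Spacing = 1000 m / number of sleepers
Spacing = 1000 / 1701
Spacing = 0.5879 m

0.5879


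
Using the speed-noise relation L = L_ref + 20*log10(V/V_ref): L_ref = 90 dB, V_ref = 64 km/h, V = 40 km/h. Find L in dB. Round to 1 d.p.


V/V_ref = 40 / 64 = 0.625
log10(0.625) = -0.20412
20 * -0.20412 = -4.0824
L = 90 + -4.0824 = 85.9 dB

85.9


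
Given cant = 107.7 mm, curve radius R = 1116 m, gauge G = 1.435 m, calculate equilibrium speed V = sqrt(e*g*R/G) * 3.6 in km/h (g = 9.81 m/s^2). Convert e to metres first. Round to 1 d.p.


Convert cant: e = 107.7 mm = 0.1077 m
V_ms = sqrt(0.1077 * 9.81 * 1116 / 1.435)
V_ms = sqrt(821.669193) = 28.6648 m/s
V = 28.6648 * 3.6 = 103.2 km/h

103.2


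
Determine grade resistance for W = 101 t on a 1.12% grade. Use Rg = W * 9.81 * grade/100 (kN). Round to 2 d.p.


Rg = W * 9.81 * grade / 100
Rg = 101 * 9.81 * 1.12 / 100
Rg = 990.81 * 0.0112
Rg = 11.10 kN

11.10


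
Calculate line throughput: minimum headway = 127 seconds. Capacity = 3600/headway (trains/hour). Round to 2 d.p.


Capacity = 3600 / headway
Capacity = 3600 / 127
Capacity = 28.35 trains/hour

28.35


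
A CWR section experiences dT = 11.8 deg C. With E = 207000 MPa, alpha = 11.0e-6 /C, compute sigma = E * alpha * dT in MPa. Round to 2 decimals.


sigma = E * alpha * dT
sigma = 207000 * 11.0e-6 * 11.8
sigma = 2.277 * 11.8
sigma = 26.87 MPa

26.87


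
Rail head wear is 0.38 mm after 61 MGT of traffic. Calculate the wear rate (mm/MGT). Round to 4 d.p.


Wear rate = total wear / cumulative tonnage
Rate = 0.38 / 61
Rate = 0.0062 mm/MGT

0.0062


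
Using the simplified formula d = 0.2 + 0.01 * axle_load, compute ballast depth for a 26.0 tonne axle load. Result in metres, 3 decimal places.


d = 0.2 + 0.01 * 26.0
d = 0.2 + 0.26
d = 0.460 m

0.460


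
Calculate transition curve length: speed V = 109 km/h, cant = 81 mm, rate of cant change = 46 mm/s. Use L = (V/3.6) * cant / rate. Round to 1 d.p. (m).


Convert speed: V = 109 / 3.6 = 30.2778 m/s
L = 30.2778 * 81 / 46
L = 2452.5 / 46
L = 53.3 m

53.3


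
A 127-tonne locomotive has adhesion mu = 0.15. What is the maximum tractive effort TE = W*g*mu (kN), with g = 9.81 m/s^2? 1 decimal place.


TE_max = W * g * mu
TE_max = 127 * 9.81 * 0.15
TE_max = 1245.87 * 0.15
TE_max = 186.9 kN

186.9


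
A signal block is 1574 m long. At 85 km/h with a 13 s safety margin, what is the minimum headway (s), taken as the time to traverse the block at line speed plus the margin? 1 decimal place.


V = 85 / 3.6 = 23.6111 m/s
Block traversal time = 1574 / 23.6111 = 66.6635 s
Headway = 66.6635 + 13
Headway = 79.7 s

79.7


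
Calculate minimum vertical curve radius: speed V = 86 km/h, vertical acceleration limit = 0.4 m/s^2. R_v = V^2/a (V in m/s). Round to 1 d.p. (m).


Convert speed: V = 86 / 3.6 = 23.8889 m/s
V^2 = 570.679 m^2/s^2
R_v = 570.679 / 0.4
R_v = 1426.7 m

1426.7


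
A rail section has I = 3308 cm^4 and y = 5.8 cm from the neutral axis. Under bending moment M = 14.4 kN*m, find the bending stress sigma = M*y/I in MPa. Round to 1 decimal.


Convert units:
M = 14.4 kN*m = 14400000 N*mm
y = 5.8 cm = 58 mm
I = 3308 cm^4 = 33080000 mm^4
sigma = 14400000 * 58 / 33080000
sigma = 25.2 MPa

25.2


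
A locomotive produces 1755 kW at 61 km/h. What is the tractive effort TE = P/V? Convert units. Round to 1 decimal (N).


Convert: P = 1755 kW = 1755000 W
V = 61 / 3.6 = 16.9444 m/s
TE = 1755000 / 16.9444
TE = 103573.8 N

103573.8


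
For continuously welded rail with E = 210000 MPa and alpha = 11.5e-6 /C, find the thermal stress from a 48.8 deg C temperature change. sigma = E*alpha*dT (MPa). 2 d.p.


sigma = E * alpha * dT
sigma = 210000 * 11.5e-6 * 48.8
sigma = 2.415 * 48.8
sigma = 117.85 MPa

117.85


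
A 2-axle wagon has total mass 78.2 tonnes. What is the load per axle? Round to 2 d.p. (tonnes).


Load per axle = total weight / number of axles
Load = 78.2 / 2
Load = 39.10 tonnes

39.10


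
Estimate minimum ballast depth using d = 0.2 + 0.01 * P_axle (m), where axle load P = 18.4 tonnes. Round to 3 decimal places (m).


d = 0.2 + 0.01 * 18.4
d = 0.2 + 0.184
d = 0.384 m

0.384


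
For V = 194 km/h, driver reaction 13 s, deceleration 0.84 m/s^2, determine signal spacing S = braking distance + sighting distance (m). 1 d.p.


V = 194 / 3.6 = 53.8889 m/s
Braking distance = 53.8889^2 / (2*0.84) = 1728.5788 m
Sighting distance = 53.8889 * 13 = 700.5556 m
S = 1728.5788 + 700.5556 = 2429.1 m

2429.1


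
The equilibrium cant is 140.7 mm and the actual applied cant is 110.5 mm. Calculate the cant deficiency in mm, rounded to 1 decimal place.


Cant deficiency = equilibrium cant - actual cant
CD = 140.7 - 110.5
CD = 30.2 mm

30.2


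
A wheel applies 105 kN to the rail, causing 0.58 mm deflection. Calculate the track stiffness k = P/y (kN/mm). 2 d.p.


Track stiffness k = P / y
k = 105 / 0.58
k = 181.03 kN/mm

181.03


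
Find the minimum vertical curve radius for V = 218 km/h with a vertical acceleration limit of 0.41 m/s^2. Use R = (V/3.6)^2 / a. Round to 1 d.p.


Convert speed: V = 218 / 3.6 = 60.5556 m/s
V^2 = 3666.9753 m^2/s^2
R_v = 3666.9753 / 0.41
R_v = 8943.8 m

8943.8


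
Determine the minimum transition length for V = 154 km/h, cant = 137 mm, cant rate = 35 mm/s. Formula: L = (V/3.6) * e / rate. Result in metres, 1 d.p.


Convert speed: V = 154 / 3.6 = 42.7778 m/s
L = 42.7778 * 137 / 35
L = 5860.5556 / 35
L = 167.4 m

167.4


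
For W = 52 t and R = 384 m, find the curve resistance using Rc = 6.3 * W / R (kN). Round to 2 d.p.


Rc = 6.3 * W / R
Rc = 6.3 * 52 / 384
Rc = 327.6 / 384
Rc = 0.85 kN

0.85


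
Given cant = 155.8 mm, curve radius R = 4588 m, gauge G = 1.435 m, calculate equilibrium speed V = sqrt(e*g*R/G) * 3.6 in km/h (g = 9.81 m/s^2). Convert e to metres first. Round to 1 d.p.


Convert cant: e = 155.8 mm = 0.1558 m
V_ms = sqrt(0.1558 * 9.81 * 4588 / 1.435)
V_ms = sqrt(4886.613257) = 69.9043 m/s
V = 69.9043 * 3.6 = 251.7 km/h

251.7


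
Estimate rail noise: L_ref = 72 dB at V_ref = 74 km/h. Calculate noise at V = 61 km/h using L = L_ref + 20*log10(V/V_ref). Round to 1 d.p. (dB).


V/V_ref = 61 / 74 = 0.824324
log10(0.824324) = -0.083902
20 * -0.083902 = -1.678
L = 72 + -1.678 = 70.3 dB

70.3


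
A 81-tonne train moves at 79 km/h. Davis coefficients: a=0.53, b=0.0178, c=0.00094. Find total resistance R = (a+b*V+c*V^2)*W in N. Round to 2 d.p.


b*V = 0.0178 * 79 = 1.4062
c*V^2 = 0.00094 * 6241 = 5.86654
R_per_t = 0.53 + 1.4062 + 5.86654 = 7.80274 N/t
R_total = 7.80274 * 81 = 632.02 N

632.02


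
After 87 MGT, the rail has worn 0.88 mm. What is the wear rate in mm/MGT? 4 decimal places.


Wear rate = total wear / cumulative tonnage
Rate = 0.88 / 87
Rate = 0.0101 mm/MGT

0.0101


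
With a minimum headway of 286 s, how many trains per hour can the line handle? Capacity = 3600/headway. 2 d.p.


Capacity = 3600 / headway
Capacity = 3600 / 286
Capacity = 12.59 trains/hour

12.59


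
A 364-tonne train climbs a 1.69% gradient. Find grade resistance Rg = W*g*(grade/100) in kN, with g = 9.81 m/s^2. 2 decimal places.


Rg = W * 9.81 * grade / 100
Rg = 364 * 9.81 * 1.69 / 100
Rg = 3570.84 * 0.0169
Rg = 60.35 kN

60.35


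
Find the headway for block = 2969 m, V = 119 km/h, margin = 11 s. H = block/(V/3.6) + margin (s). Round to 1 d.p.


V = 119 / 3.6 = 33.0556 m/s
Block traversal time = 2969 / 33.0556 = 89.8185 s
Headway = 89.8185 + 11
Headway = 100.8 s

100.8


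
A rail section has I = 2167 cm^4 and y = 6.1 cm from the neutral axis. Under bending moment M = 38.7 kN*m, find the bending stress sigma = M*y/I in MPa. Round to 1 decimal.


Convert units:
M = 38.7 kN*m = 38700000 N*mm
y = 6.1 cm = 61 mm
I = 2167 cm^4 = 21670000 mm^4
sigma = 38700000 * 61 / 21670000
sigma = 108.9 MPa

108.9


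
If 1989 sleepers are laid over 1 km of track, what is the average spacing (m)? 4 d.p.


Spacing = 1000 m / number of sleepers
Spacing = 1000 / 1989
Spacing = 0.5028 m

0.5028


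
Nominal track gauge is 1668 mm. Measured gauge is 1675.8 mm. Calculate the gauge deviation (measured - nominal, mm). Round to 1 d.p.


Deviation = measured - nominal
Deviation = 1675.8 - 1668
Deviation = 7.8 mm

7.8


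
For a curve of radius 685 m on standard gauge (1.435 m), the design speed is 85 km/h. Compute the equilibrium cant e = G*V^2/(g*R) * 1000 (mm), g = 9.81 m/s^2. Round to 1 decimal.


Convert speed: V = 85 / 3.6 = 23.6111 m/s
Apply formula: e = 1.435 * 23.6111^2 / (9.81 * 685)
e = 1.435 * 557.4846 / 6719.85
e = 0.119049 m = 119.0 mm

119.0


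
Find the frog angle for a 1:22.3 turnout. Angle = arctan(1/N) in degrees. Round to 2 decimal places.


1/N = 1/22.3 = 0.044843
angle = arctan(0.044843) = 0.044813 rad
angle = 0.044813 * 180/pi = 2.57 degrees

2.57


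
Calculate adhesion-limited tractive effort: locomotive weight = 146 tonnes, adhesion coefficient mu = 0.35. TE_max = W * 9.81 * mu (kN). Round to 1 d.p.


TE_max = W * g * mu
TE_max = 146 * 9.81 * 0.35
TE_max = 1432.26 * 0.35
TE_max = 501.3 kN

501.3


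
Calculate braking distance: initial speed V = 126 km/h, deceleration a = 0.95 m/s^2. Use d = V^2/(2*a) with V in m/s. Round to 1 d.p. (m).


Convert speed: V = 126 / 3.6 = 35.0 m/s
V^2 = 1225.0
d = 1225.0 / (2 * 0.95)
d = 1225.0 / 1.9
d = 644.7 m

644.7


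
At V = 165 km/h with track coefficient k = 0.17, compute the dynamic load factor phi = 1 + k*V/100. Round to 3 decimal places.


phi = 1 + k * V / 100
phi = 1 + 0.17 * 165 / 100
phi = 1 + 0.2805
phi = 1.281

1.281


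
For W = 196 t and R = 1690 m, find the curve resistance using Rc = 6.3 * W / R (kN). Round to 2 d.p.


Rc = 6.3 * W / R
Rc = 6.3 * 196 / 1690
Rc = 1234.8 / 1690
Rc = 0.73 kN

0.73


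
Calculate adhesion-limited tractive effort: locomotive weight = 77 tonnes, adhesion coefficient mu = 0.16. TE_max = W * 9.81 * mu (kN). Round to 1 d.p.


TE_max = W * g * mu
TE_max = 77 * 9.81 * 0.16
TE_max = 755.37 * 0.16
TE_max = 120.9 kN

120.9


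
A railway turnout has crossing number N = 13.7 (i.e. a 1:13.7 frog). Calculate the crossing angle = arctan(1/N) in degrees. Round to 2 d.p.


1/N = 1/13.7 = 0.072993
angle = arctan(0.072993) = 0.072863 rad
angle = 0.072863 * 180/pi = 4.17 degrees

4.17


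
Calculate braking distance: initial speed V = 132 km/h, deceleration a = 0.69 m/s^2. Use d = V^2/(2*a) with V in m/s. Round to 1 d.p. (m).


Convert speed: V = 132 / 3.6 = 36.6667 m/s
V^2 = 1344.4444
d = 1344.4444 / (2 * 0.69)
d = 1344.4444 / 1.38
d = 974.2 m

974.2


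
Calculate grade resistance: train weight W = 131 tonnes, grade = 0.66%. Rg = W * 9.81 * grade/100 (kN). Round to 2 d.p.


Rg = W * 9.81 * grade / 100
Rg = 131 * 9.81 * 0.66 / 100
Rg = 1285.11 * 0.0066
Rg = 8.48 kN

8.48


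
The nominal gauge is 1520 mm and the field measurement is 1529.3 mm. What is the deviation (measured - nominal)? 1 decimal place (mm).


Deviation = measured - nominal
Deviation = 1529.3 - 1520
Deviation = 9.3 mm

9.3


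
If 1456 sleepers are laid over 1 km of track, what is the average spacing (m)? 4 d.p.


Spacing = 1000 m / number of sleepers
Spacing = 1000 / 1456
Spacing = 0.6868 m

0.6868


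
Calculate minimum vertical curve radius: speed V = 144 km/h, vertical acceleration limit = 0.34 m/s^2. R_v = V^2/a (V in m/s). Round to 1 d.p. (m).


Convert speed: V = 144 / 3.6 = 40.0 m/s
V^2 = 1600.0 m^2/s^2
R_v = 1600.0 / 0.34
R_v = 4705.9 m

4705.9


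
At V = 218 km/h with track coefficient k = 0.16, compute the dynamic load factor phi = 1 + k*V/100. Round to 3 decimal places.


phi = 1 + k * V / 100
phi = 1 + 0.16 * 218 / 100
phi = 1 + 0.3488
phi = 1.349

1.349


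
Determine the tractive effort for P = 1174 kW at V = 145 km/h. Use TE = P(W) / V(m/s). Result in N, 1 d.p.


Convert: P = 1174 kW = 1174000 W
V = 145 / 3.6 = 40.2778 m/s
TE = 1174000 / 40.2778
TE = 29147.6 N

29147.6


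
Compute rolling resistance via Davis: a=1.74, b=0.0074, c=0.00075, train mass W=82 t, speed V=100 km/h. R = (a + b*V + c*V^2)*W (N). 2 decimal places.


b*V = 0.0074 * 100 = 0.74
c*V^2 = 0.00075 * 10000 = 7.5
R_per_t = 1.74 + 0.74 + 7.5 = 9.98 N/t
R_total = 9.98 * 82 = 818.36 N

818.36


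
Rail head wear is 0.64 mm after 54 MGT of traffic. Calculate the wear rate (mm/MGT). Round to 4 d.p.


Wear rate = total wear / cumulative tonnage
Rate = 0.64 / 54
Rate = 0.0119 mm/MGT

0.0119


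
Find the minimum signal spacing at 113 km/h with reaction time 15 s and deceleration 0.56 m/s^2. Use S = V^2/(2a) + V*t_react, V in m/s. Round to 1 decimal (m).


V = 113 / 3.6 = 31.3889 m/s
Braking distance = 31.3889^2 / (2*0.56) = 879.6985 m
Sighting distance = 31.3889 * 15 = 470.8333 m
S = 879.6985 + 470.8333 = 1350.5 m

1350.5


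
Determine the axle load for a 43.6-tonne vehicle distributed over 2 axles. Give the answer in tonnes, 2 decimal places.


Load per axle = total weight / number of axles
Load = 43.6 / 2
Load = 21.80 tonnes

21.80


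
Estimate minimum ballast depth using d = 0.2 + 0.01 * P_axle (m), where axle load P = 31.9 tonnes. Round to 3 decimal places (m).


d = 0.2 + 0.01 * 31.9
d = 0.2 + 0.319
d = 0.519 m

0.519


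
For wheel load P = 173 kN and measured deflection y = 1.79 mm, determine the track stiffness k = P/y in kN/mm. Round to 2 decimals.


Track stiffness k = P / y
k = 173 / 1.79
k = 96.65 kN/mm

96.65


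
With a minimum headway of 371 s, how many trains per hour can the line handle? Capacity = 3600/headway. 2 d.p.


Capacity = 3600 / headway
Capacity = 3600 / 371
Capacity = 9.70 trains/hour

9.70


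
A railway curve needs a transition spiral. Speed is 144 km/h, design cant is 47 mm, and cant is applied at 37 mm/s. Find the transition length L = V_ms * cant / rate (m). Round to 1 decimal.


Convert speed: V = 144 / 3.6 = 40.0 m/s
L = 40.0 * 47 / 37
L = 1880.0 / 37
L = 50.8 m

50.8


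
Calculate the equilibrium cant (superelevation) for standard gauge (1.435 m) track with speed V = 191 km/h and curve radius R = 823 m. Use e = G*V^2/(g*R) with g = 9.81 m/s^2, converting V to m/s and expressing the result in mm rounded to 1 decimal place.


Convert speed: V = 191 / 3.6 = 53.0556 m/s
Apply formula: e = 1.435 * 53.0556^2 / (9.81 * 823)
e = 1.435 * 2814.892 / 8073.63
e = 0.500316 m = 500.3 mm

500.3


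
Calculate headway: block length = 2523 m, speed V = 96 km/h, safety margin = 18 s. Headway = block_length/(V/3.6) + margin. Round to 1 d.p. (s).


V = 96 / 3.6 = 26.6667 m/s
Block traversal time = 2523 / 26.6667 = 94.6125 s
Headway = 94.6125 + 18
Headway = 112.6 s

112.6


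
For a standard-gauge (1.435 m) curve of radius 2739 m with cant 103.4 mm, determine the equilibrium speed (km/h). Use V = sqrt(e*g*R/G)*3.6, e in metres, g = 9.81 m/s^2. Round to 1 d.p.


Convert cant: e = 103.4 mm = 0.1034 m
V_ms = sqrt(0.1034 * 9.81 * 2739 / 1.435)
V_ms = sqrt(1936.108436) = 44.0012 m/s
V = 44.0012 * 3.6 = 158.4 km/h

158.4


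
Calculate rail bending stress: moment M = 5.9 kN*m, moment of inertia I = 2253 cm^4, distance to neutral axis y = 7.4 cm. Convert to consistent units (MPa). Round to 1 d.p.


Convert units:
M = 5.9 kN*m = 5900000 N*mm
y = 7.4 cm = 74 mm
I = 2253 cm^4 = 22530000 mm^4
sigma = 5900000 * 74 / 22530000
sigma = 19.4 MPa

19.4


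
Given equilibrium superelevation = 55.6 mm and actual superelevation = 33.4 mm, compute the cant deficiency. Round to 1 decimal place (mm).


Cant deficiency = equilibrium cant - actual cant
CD = 55.6 - 33.4
CD = 22.2 mm

22.2
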